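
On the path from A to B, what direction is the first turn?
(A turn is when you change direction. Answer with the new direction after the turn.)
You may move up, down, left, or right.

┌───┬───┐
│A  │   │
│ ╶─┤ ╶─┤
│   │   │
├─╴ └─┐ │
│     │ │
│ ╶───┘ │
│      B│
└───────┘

Directions: down, right, down, left, down, right, right, right
First turn direction: right

Solution:

┌───┬───┐
│A  │   │
│ ╶─┤ ╶─┤
│↳ ↓│   │
├─╴ └─┐ │
│↓ ↲  │ │
│ ╶───┘ │
│↳ → → B│
└───────┘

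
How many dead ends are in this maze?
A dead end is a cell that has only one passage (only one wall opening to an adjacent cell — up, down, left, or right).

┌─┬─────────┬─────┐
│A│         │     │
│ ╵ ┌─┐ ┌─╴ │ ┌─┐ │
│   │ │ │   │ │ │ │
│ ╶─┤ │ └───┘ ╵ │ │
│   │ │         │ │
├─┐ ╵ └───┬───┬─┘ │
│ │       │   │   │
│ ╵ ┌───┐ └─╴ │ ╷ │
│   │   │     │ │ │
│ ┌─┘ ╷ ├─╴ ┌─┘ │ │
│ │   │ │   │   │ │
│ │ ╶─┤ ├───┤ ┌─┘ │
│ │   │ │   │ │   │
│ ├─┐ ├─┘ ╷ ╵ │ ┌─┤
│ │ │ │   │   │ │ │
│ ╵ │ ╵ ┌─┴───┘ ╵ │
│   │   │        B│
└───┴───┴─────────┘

Checking each cell for number of passages:

Dead ends found at positions:
  (0, 0)
  (1, 2)
  (1, 4)
  (1, 7)
  (3, 0)
  (3, 5)
  (5, 4)
  (6, 3)
  (7, 1)
  (7, 8)
  (8, 4)
Total dead ends: 11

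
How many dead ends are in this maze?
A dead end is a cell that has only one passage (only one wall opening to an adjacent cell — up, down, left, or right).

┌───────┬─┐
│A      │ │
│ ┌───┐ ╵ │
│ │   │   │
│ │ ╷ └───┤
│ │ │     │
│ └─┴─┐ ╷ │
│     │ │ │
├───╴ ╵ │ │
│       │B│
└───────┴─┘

Checking each cell for number of passages:

Dead ends found at positions:
  (0, 4)
  (2, 1)
  (4, 0)
  (4, 4)
Total dead ends: 4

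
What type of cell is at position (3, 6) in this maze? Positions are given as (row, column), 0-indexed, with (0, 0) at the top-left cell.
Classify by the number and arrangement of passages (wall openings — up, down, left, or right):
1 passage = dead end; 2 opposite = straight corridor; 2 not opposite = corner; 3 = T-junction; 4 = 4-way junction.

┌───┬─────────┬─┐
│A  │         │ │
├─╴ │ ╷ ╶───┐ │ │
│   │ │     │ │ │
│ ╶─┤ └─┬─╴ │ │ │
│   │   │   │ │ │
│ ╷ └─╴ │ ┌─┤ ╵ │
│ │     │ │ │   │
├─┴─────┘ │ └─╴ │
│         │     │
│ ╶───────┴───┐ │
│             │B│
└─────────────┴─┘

Checking cell at (3, 6):
Number of passages: 2
Cell type: corner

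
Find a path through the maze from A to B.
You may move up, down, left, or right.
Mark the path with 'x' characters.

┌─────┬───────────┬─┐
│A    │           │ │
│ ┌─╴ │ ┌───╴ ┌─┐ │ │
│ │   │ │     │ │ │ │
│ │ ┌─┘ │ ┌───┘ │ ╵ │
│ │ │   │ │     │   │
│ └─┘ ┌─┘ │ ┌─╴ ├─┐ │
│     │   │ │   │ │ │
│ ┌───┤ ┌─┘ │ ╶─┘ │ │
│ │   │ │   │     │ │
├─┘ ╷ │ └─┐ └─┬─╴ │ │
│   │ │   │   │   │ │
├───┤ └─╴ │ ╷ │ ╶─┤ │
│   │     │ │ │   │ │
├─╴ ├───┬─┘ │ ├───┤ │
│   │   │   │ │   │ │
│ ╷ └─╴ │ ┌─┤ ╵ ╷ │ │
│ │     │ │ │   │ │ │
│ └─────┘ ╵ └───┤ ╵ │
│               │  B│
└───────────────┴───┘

Finding the shortest path through the maze:
Path length: 24 steps
Directions: down → down → down → right → right → up → right → up → up → right → right → right → right → right → down → down → right → down → down → down → down → down → down → down

Solution:

┌─────┬───────────┬─┐
│A    │x x x x x x│ │
│ ┌─╴ │ ┌───╴ ┌─┐ │ │
│x│   │x│     │ │x│ │
│ │ ┌─┘ │ ┌───┘ │ ╵ │
│x│ │x x│ │     │x x│
│ └─┘ ┌─┘ │ ┌─╴ ├─┐ │
│x x x│   │ │   │ │x│
│ ┌───┤ ┌─┘ │ ╶─┘ │ │
│ │   │ │   │     │x│
├─┘ ╷ │ └─┐ └─┬─╴ │ │
│   │ │   │   │   │x│
├───┤ └─╴ │ ╷ │ ╶─┤ │
│   │     │ │ │   │x│
├─╴ ├───┬─┘ │ ├───┤ │
│   │   │   │ │   │x│
│ ╷ └─╴ │ ┌─┤ ╵ ╷ │ │
│ │     │ │ │   │ │x│
│ └─────┘ ╵ └───┤ ╵ │
│               │  B│
└───────────────┴───┘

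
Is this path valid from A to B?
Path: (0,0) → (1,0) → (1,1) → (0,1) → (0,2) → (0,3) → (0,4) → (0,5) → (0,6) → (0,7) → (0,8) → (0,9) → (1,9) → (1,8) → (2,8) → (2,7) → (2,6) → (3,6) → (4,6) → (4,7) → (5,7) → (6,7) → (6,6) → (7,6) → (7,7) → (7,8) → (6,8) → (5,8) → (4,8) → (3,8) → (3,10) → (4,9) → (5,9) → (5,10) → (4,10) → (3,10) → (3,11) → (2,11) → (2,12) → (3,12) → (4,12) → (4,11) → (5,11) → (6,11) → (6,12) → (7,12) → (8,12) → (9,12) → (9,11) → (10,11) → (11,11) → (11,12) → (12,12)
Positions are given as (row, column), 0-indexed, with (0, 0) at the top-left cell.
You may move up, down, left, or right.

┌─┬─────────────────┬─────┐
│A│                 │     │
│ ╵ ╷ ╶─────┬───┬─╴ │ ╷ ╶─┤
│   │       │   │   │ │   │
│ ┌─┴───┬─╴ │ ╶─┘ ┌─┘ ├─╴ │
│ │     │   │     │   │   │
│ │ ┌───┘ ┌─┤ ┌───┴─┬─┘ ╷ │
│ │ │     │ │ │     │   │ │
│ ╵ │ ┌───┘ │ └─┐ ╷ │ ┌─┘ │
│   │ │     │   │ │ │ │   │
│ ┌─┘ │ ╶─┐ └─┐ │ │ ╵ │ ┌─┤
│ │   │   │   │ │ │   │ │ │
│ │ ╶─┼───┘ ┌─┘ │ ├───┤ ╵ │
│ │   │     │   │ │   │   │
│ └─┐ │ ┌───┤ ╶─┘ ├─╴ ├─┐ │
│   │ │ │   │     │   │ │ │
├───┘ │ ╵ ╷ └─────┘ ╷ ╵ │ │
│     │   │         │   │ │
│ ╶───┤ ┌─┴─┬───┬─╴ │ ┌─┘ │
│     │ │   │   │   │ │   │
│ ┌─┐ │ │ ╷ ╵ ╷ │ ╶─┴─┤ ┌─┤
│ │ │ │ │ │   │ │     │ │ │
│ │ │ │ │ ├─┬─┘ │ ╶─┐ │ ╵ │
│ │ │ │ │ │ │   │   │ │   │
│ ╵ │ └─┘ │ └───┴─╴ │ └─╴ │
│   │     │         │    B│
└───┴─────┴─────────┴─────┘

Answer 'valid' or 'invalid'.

Checking path validity:
Result: Invalid move at step 30: cannot move from (3, 8) to (3, 10).

invalid

Correct solution:

┌─┬─────────────────┬─────┐
│A│↱ → → → → → → → ↓│     │
│ ╵ ╷ ╶─────┬───┬─╴ │ ╷ ╶─┤
│↳ ↑│       │   │↓ ↲│ │   │
│ ┌─┴───┬─╴ │ ╶─┘ ┌─┘ ├─╴ │
│ │     │   │↓ ← ↲│   │↱ ↓│
│ │ ┌───┘ ┌─┤ ┌───┴─┬─┘ ╷ │
│ │ │     │ │↓│  ↱ ↓│↱ ↑│↓│
│ ╵ │ ┌───┘ │ └─┐ ╷ │ ┌─┘ │
│   │ │     │↳ ↓│↑│↓│↑│↓ ↲│
│ ┌─┘ │ ╶─┐ └─┐ │ │ ╵ │ ┌─┤
│ │   │   │   │↓│↑│↳ ↑│↓│ │
│ │ ╶─┼───┘ ┌─┘ │ ├───┤ ╵ │
│ │   │     │↓ ↲│↑│   │↳ ↓│
│ └─┐ │ ┌───┤ ╶─┘ ├─╴ ├─┐ │
│   │ │ │   │↳ → ↑│   │ │↓│
├───┘ │ ╵ ╷ └─────┘ ╷ ╵ │ │
│     │   │         │   │↓│
│ ╶───┤ ┌─┴─┬───┬─╴ │ ┌─┘ │
│     │ │   │   │   │ │↓ ↲│
│ ┌─┐ │ │ ╷ ╵ ╷ │ ╶─┴─┤ ┌─┤
│ │ │ │ │ │   │ │     │↓│ │
│ │ │ │ │ ├─┬─┘ │ ╶─┐ │ ╵ │
│ │ │ │ │ │ │   │   │ │↳ ↓│
│ ╵ │ └─┘ │ └───┴─╴ │ └─╴ │
│   │     │         │    B│
└───┴─────┴─────────┴─────┘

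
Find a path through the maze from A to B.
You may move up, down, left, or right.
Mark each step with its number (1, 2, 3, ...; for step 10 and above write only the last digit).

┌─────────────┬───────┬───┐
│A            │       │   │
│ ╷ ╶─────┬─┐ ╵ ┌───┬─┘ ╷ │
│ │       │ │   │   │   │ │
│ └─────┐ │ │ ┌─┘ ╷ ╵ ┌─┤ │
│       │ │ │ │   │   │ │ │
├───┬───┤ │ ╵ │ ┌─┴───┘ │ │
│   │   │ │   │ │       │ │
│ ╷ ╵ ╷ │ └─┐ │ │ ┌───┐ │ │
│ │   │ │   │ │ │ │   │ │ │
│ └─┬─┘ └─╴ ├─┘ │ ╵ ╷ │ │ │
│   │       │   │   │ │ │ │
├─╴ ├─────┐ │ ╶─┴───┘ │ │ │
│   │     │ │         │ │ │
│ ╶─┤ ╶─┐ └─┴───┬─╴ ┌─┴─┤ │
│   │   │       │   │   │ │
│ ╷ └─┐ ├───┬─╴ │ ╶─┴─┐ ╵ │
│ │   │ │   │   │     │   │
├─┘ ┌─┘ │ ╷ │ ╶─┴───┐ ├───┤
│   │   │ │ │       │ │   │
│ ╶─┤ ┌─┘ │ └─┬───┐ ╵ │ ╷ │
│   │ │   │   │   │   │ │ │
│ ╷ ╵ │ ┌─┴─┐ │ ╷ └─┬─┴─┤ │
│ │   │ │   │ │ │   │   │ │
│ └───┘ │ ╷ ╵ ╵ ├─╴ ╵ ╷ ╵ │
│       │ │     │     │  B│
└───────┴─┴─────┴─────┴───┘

Finding the shortest path through the maze:
Path length: 58 steps
Directions: right → down → right → right → right → down → down → down → right → down → left → left → up → up → left → down → left → up → left → down → down → right → down → left → down → right → down → down → left → down → down → down → right → right → right → up → up → right → up → up → right → down → down → right → down → down → right → up → up → right → down → right → down → right → up → right → down → right

Solution:

┌─────────────┬───────┬───┐
│A 1          │       │   │
│ ╷ ╶─────┬─┐ ╵ ┌───┬─┘ ╷ │
│ │2 3 4 5│ │   │   │   │ │
│ └─────┐ │ │ ┌─┘ ╷ ╵ ┌─┤ │
│       │6│ │ │   │   │ │ │
├───┬───┤ │ ╵ │ ┌─┴───┘ │ │
│9 8│5 4│7│   │ │       │ │
│ ╷ ╵ ╷ │ └─┐ │ │ ┌───┐ │ │
│0│7 6│3│8 9│ │ │ │   │ │ │
│ └─┬─┘ └─╴ ├─┘ │ ╵ ╷ │ │ │
│1 2│  2 1 0│   │   │ │ │ │
├─╴ ├─────┐ │ ╶─┴───┘ │ │ │
│4 3│     │ │         │ │ │
│ ╶─┤ ╶─┐ └─┴───┬─╴ ┌─┴─┤ │
│5 6│   │       │   │   │ │
│ ╷ └─┐ ├───┬─╴ │ ╶─┴─┐ ╵ │
│ │7  │ │0 1│   │     │   │
├─┘ ┌─┘ │ ╷ │ ╶─┴───┐ ├───┤
│9 8│   │9│2│       │ │   │
│ ╶─┤ ┌─┘ │ └─┬───┐ ╵ │ ╷ │
│0  │ │7 8│3 4│9 0│   │ │ │
│ ╷ ╵ │ ┌─┴─┐ │ ╷ └─┬─┴─┤ │
│1│   │6│   │5│8│1 2│5 6│ │
│ └───┘ │ ╷ ╵ ╵ ├─╴ ╵ ╷ ╵ │
│2 3 4 5│ │  6 7│  3 4│7 B│
└───────┴─┴─────┴─────┴───┘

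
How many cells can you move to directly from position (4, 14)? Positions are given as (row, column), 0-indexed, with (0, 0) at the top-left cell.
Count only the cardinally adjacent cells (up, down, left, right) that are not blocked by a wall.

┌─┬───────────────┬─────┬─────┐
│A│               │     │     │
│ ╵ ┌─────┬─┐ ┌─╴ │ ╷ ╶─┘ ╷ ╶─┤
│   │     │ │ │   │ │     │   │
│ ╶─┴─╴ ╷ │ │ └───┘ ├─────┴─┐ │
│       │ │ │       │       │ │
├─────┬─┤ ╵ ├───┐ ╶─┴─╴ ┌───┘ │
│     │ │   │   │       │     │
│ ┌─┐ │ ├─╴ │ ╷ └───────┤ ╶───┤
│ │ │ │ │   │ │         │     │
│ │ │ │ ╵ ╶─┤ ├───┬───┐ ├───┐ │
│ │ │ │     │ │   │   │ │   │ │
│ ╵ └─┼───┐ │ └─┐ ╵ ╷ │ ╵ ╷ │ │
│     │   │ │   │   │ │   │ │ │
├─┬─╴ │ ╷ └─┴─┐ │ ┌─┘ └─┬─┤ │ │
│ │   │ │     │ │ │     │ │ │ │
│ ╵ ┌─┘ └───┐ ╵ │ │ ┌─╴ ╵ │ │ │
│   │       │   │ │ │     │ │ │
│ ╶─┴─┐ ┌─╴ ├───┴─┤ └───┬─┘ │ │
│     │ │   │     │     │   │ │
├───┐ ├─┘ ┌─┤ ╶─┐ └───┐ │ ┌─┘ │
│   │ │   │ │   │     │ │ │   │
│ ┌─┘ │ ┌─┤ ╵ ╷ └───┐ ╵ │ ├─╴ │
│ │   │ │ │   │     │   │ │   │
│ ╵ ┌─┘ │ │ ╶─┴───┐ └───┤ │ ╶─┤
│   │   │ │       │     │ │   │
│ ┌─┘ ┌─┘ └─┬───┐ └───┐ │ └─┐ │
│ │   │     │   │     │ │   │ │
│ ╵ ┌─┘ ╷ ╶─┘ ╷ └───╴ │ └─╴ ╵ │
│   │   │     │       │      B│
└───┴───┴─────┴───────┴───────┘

Checking passable neighbors of (4, 14):
Neighbors: (5, 14), (4, 13)
Count: 2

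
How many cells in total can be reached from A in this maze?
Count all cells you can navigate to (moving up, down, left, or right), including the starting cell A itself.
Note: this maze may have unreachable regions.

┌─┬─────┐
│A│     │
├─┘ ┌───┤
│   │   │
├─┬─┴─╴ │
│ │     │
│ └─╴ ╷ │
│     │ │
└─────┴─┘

Using BFS/flood-fill to find all reachable cells from A:
Maze size: 4 × 4 = 16 total cells
15 cell(s) are walled off and cannot be reached from A.
Reachable cells: 1

Reachable region (· marks reachable cells):

┌─┬─────┐
│A│     │
├─┘ ┌───┤
│   │   │
├─┬─┴─╴ │
│ │     │
│ └─╴ ╷ │
│     │ │
└─────┴─┘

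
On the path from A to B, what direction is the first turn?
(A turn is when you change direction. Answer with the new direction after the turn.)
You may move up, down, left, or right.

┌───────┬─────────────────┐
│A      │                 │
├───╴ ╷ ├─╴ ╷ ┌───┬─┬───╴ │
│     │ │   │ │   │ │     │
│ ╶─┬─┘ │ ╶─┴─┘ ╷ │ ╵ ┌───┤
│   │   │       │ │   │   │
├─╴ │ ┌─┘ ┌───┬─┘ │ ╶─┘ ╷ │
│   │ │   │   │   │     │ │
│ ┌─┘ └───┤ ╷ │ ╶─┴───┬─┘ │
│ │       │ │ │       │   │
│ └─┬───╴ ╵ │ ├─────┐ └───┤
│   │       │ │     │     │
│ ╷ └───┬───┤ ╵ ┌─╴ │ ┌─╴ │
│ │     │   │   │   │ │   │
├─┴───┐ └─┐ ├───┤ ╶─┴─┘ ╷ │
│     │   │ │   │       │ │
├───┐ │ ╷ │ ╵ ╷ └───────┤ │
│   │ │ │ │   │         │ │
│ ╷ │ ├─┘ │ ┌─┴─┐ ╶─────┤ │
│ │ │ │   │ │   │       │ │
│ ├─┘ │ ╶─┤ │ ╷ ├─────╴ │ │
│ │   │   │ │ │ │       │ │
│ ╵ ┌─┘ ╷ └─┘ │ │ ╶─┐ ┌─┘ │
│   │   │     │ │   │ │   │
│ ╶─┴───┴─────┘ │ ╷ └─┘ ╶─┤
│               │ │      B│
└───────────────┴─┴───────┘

Directions: right, right, right, down, down, left, down, down, right, right, down, right, up, up, right, down, down, down, right, up, right, right, down, left, down, right, right, right, up, right, down, down, down, down, down, left, down, right
First turn direction: down

Solution:

┌───────┬─────────────────┐
│A → → ↓│                 │
├───╴ ╷ ├─╴ ╷ ┌───┬─┬───╴ │
│     │↓│   │ │   │ │     │
│ ╶─┬─┘ │ ╶─┴─┘ ╷ │ ╵ ┌───┤
│   │↓ ↲│       │ │   │   │
├─╴ │ ┌─┘ ┌───┬─┘ │ ╶─┘ ╷ │
│   │↓│   │↱ ↓│   │     │ │
│ ┌─┘ └───┤ ╷ │ ╶─┴───┬─┘ │
│ │  ↳ → ↓│↑│↓│       │   │
│ └─┬───╴ ╵ │ ├─────┐ └───┤
│   │    ↳ ↑│↓│↱ → ↓│     │
│ ╷ └───┬───┤ ╵ ┌─╴ │ ┌─╴ │
│ │     │   │↳ ↑│↓ ↲│ │↱ ↓│
├─┴───┐ └─┐ ├───┤ ╶─┴─┘ ╷ │
│     │   │ │   │↳ → → ↑│↓│
├───┐ │ ╷ │ ╵ ╷ └───────┤ │
│   │ │ │ │   │         │↓│
│ ╷ │ ├─┘ │ ┌─┴─┐ ╶─────┤ │
│ │ │ │   │ │   │       │↓│
│ ├─┘ │ ╶─┤ │ ╷ ├─────╴ │ │
│ │   │   │ │ │ │       │↓│
│ ╵ ┌─┘ ╷ └─┘ │ │ ╶─┐ ┌─┘ │
│   │   │     │ │   │ │↓ ↲│
│ ╶─┴───┴─────┘ │ ╷ └─┘ ╶─┤
│               │ │    ↳ B│
└───────────────┴─┴───────┘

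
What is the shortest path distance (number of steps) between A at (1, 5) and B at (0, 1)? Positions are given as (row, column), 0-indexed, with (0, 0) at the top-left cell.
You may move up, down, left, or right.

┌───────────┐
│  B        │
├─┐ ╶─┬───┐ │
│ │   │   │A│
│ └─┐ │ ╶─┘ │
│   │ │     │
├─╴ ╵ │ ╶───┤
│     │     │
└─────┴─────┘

Finding path from (1, 5) to (0, 1):
Path: (1,5) → (0,5) → (0,4) → (0,3) → (0,2) → (0,1)
Distance: 5 steps

Solution:

┌───────────┐
│  B ← ← ← ↰│
├─┐ ╶─┬───┐ │
│ │   │   │A│
│ └─┐ │ ╶─┘ │
│   │ │     │
├─╴ ╵ │ ╶───┤
│     │     │
└─────┴─────┘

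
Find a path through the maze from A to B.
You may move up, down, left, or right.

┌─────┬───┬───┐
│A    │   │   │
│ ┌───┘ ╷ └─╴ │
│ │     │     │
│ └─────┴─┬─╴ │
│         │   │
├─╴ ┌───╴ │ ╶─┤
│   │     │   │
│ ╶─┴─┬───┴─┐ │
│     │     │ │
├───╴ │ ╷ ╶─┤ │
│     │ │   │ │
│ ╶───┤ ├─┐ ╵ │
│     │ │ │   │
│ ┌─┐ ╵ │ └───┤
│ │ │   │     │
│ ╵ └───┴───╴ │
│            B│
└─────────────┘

Finding the shortest path through the maze:
Path length: 20 steps
Directions: down → down → right → down → left → down → right → right → down → left → left → down → down → down → right → right → right → right → right → right

Solution:

┌─────┬───┬───┐
│A    │   │   │
│ ┌───┘ ╷ └─╴ │
│↓│     │     │
│ └─────┴─┬─╴ │
│↳ ↓      │   │
├─╴ ┌───╴ │ ╶─┤
│↓ ↲│     │   │
│ ╶─┴─┬───┴─┐ │
│↳ → ↓│     │ │
├───╴ │ ╷ ╶─┤ │
│↓ ← ↲│ │   │ │
│ ╶───┤ ├─┐ ╵ │
│↓    │ │ │   │
│ ┌─┐ ╵ │ └───┤
│↓│ │   │     │
│ ╵ └───┴───╴ │
│↳ → → → → → B│
└─────────────┘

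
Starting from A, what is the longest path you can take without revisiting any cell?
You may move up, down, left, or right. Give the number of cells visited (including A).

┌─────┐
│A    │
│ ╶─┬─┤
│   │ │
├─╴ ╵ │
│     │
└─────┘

Finding longest simple path using DFS:
Start: (0, 0)
Longest path visits 6 cells
Path: A → down → right → down → right → up

Solution:

┌─────┐
│A    │
│ ╶─┬─┤
│↳ ↓│B│
├─╴ ╵ │
│  ↳ ↑│
└─────┘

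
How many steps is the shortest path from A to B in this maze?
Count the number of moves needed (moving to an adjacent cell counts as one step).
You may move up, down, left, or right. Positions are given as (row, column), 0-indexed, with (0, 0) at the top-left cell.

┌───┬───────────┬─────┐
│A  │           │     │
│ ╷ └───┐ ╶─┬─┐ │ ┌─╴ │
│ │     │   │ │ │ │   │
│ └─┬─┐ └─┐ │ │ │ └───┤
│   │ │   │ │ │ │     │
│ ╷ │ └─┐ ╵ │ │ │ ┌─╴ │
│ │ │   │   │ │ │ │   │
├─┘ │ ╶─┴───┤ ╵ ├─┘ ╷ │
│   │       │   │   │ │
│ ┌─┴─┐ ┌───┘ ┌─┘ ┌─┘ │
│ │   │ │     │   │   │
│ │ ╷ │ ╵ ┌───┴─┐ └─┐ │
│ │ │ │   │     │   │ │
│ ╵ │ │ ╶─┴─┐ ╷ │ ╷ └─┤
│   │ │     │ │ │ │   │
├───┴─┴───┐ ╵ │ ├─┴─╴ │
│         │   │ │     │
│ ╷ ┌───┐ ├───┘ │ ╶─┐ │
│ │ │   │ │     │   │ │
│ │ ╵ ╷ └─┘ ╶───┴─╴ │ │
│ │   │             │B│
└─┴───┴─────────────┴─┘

Using BFS to find shortest path:
Start: (0, 0), End: (10, 10)
Path found:
(0,0) → (0,1) → (1,1) → (1,2) → (1,3) → (2,3) → (2,4) → (3,4) → (3,5) → (2,5) → (1,5) → (1,4) → (0,4) → (0,5) → (0,6) → (0,7) → (1,7) → (2,7) → (3,7) → (4,7) → (4,6) → (5,6) → (5,5) → (5,4) → (6,4) → (6,3) → (7,3) → (7,4) → (7,5) → (8,5) → (8,6) → (7,6) → (6,6) → (6,7) → (7,7) → (8,7) → (9,7) → (9,6) → (9,5) → (10,5) → (10,6) → (10,7) → (10,8) → (10,9) → (9,9) → (9,8) → (8,8) → (8,9) → (8,10) → (9,10) → (10,10)
Number of steps: 50

Solution:

┌───┬───────────┬─────┐
│A ↓│    ↱ → → ↓│     │
│ ╷ └───┐ ╶─┬─┐ │ ┌─╴ │
│ │↳ → ↓│↑ ↰│ │↓│ │   │
│ └─┬─┐ └─┐ │ │ │ └───┤
│   │ │↳ ↓│↑│ │↓│     │
│ ╷ │ └─┐ ╵ │ │ │ ┌─╴ │
│ │ │   │↳ ↑│ │↓│ │   │
├─┘ │ ╶─┴───┤ ╵ ├─┘ ╷ │
│   │       │↓ ↲│   │ │
│ ┌─┴─┐ ┌───┘ ┌─┘ ┌─┘ │
│ │   │ │↓ ← ↲│   │   │
│ │ ╷ │ ╵ ┌───┴─┐ └─┐ │
│ │ │ │↓ ↲│  ↱ ↓│   │ │
│ ╵ │ │ ╶─┴─┐ ╷ │ ╷ └─┤
│   │ │↳ → ↓│↑│↓│ │   │
├───┴─┴───┐ ╵ │ ├─┴─╴ │
│         │↳ ↑│↓│↱ → ↓│
│ ╷ ┌───┐ ├───┘ │ ╶─┐ │
│ │ │   │ │↓ ← ↲│↑ ↰│↓│
│ │ ╵ ╷ └─┘ ╶───┴─╴ │ │
│ │   │    ↳ → → → ↑│B│
└─┴───┴─────────────┴─┘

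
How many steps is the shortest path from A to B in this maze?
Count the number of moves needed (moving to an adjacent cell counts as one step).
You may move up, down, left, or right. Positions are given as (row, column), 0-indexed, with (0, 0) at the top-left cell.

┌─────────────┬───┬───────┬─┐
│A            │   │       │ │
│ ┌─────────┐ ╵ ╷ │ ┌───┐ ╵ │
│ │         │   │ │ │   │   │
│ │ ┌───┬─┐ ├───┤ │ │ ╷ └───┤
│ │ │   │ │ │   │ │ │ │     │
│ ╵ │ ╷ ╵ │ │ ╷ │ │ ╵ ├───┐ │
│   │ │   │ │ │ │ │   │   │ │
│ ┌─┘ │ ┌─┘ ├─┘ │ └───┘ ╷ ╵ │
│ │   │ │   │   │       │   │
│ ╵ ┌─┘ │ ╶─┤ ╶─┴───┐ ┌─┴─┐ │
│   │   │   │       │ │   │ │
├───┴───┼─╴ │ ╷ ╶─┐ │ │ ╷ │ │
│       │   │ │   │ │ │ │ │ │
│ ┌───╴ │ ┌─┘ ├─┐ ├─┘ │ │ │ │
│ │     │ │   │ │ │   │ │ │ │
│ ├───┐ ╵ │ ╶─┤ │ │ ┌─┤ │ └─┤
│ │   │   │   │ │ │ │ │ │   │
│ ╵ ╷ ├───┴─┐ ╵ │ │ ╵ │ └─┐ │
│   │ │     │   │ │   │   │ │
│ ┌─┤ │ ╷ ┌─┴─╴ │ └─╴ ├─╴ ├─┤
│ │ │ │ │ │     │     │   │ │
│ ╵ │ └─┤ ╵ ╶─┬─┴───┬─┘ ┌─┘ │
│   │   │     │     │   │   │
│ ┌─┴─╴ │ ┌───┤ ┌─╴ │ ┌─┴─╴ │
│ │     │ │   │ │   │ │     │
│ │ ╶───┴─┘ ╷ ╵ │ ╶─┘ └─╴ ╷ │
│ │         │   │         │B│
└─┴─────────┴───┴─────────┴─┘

Using BFS to find shortest path:
Start: (0, 0), End: (13, 13)
Path found:
(0,0) → (1,0) → (2,0) → (3,0) → (3,1) → (2,1) → (1,1) → (1,2) → (1,3) → (1,4) → (1,5) → (2,5) → (3,5) → (4,5) → (4,4) → (5,4) → (5,5) → (6,5) → (6,4) → (7,4) → (8,4) → (8,3) → (7,3) → (6,3) → (6,2) → (6,1) → (6,0) → (7,0) → (8,0) → (9,0) → (9,1) → (8,1) → (8,2) → (9,2) → (10,2) → (11,2) → (11,3) → (12,3) → (12,2) → (12,1) → (13,1) → (13,2) → (13,3) → (13,4) → (13,5) → (12,5) → (12,6) → (13,6) → (13,7) → (12,7) → (11,7) → (11,8) → (11,9) → (12,9) → (12,8) → (13,8) → (13,9) → (13,10) → (13,11) → (13,12) → (12,12) → (12,13) → (13,13)
Number of steps: 62

Solution:

┌─────────────┬───┬───────┬─┐
│A            │   │       │ │
│ ┌─────────┐ ╵ ╷ │ ┌───┐ ╵ │
│↓│↱ → → → ↓│   │ │ │   │   │
│ │ ┌───┬─┐ ├───┤ │ │ ╷ └───┤
│↓│↑│   │ │↓│   │ │ │ │     │
│ ╵ │ ╷ ╵ │ │ ╷ │ │ ╵ ├───┐ │
│↳ ↑│ │   │↓│ │ │ │   │   │ │
│ ┌─┘ │ ┌─┘ ├─┘ │ └───┘ ╷ ╵ │
│ │   │ │↓ ↲│   │       │   │
│ ╵ ┌─┘ │ ╶─┤ ╶─┴───┐ ┌─┴─┐ │
│   │   │↳ ↓│       │ │   │ │
├───┴───┼─╴ │ ╷ ╶─┐ │ │ ╷ │ │
│↓ ← ← ↰│↓ ↲│ │   │ │ │ │ │ │
│ ┌───╴ │ ┌─┘ ├─┐ ├─┘ │ │ │ │
│↓│    ↑│↓│   │ │ │   │ │ │ │
│ ├───┐ ╵ │ ╶─┤ │ │ ┌─┤ │ └─┤
│↓│↱ ↓│↑ ↲│   │ │ │ │ │ │   │
│ ╵ ╷ ├───┴─┐ ╵ │ │ ╵ │ └─┐ │
│↳ ↑│↓│     │   │ │   │   │ │
│ ┌─┤ │ ╷ ┌─┴─╴ │ └─╴ ├─╴ ├─┤
│ │ │↓│ │ │     │     │   │ │
│ ╵ │ └─┤ ╵ ╶─┬─┴───┬─┘ ┌─┘ │
│   │↳ ↓│     │↱ → ↓│   │   │
│ ┌─┴─╴ │ ┌───┤ ┌─╴ │ ┌─┴─╴ │
│ │↓ ← ↲│ │↱ ↓│↑│↓ ↲│ │  ↱ ↓│
│ │ ╶───┴─┘ ╷ ╵ │ ╶─┘ └─╴ ╷ │
│ │↳ → → → ↑│↳ ↑│↳ → → → ↑│B│
└─┴─────────┴───┴─────────┴─┘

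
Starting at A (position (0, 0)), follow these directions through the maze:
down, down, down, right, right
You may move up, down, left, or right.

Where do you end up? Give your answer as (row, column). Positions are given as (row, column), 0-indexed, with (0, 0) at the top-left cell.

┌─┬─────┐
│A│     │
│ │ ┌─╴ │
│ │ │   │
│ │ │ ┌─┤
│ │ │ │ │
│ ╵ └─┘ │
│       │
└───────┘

Following directions step by step:
Start: (0, 0)
  down: (0, 0) → (1, 0)
  down: (1, 0) → (2, 0)
  down: (2, 0) → (3, 0)
  right: (3, 0) → (3, 1)
  right: (3, 1) → (3, 2)
Final position: (3, 2)

Path taken:

┌─┬─────┐
│A│     │
│ │ ┌─╴ │
│↓│ │   │
│ │ │ ┌─┤
│↓│ │ │ │
│ ╵ └─┘ │
│↳ → B  │
└───────┘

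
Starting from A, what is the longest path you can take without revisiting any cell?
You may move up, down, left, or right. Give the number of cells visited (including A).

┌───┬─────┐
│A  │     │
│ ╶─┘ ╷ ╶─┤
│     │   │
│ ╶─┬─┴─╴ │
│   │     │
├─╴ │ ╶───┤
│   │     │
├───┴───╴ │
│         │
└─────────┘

Finding longest simple path using DFS:
Start: (0, 0)
Longest path visits 19 cells
Path: A → down → right → right → up → right → down → right → down → left → left → down → right → right → down → left → left → left → left

Solution:

┌───┬─────┐
│A  │↱ ↓  │
│ ╶─┘ ╷ ╶─┤
│↳ → ↑│↳ ↓│
│ ╶─┬─┴─╴ │
│   │↓ ← ↲│
├─╴ │ ╶───┤
│   │↳ → ↓│
├───┴───╴ │
│B ← ← ← ↲│
└─────────┘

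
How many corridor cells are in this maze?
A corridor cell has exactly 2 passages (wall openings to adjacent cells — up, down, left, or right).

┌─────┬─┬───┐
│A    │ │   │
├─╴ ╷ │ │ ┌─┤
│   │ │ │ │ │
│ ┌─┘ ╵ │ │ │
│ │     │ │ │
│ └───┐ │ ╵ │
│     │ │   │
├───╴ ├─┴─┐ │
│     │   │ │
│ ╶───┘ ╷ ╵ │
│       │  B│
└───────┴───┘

Counting cells with exactly 2 passages:
Total corridor cells: 26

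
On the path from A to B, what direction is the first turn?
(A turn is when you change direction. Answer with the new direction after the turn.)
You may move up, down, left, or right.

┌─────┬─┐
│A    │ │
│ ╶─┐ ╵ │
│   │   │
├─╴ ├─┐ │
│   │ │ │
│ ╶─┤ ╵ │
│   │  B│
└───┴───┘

Directions: right, right, down, right, down, down
First turn direction: down

Solution:

┌─────┬─┐
│A → ↓│ │
│ ╶─┐ ╵ │
│   │↳ ↓│
├─╴ ├─┐ │
│   │ │↓│
│ ╶─┤ ╵ │
│   │  B│
└───┴───┘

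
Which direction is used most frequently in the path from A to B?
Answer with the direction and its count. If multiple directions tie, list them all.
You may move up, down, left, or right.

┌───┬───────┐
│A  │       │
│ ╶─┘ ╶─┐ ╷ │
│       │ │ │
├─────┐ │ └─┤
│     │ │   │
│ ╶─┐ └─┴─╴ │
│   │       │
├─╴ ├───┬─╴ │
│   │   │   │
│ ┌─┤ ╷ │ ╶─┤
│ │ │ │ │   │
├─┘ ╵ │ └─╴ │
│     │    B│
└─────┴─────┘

Directions: down, right, right, up, right, right, down, down, right, down, down, left, down, right, down
Counts: {'down': 7, 'right': 6, 'up': 1, 'left': 1}
Most common: down (7 times)

Solution:

┌───┬───────┐
│A  │↱ → ↓  │
│ ╶─┘ ╶─┐ ╷ │
│↳ → ↑  │↓│ │
├─────┐ │ └─┤
│     │ │↳ ↓│
│ ╶─┐ └─┴─╴ │
│   │      ↓│
├─╴ ├───┬─╴ │
│   │   │↓ ↲│
│ ┌─┤ ╷ │ ╶─┤
│ │ │ │ │↳ ↓│
├─┘ ╵ │ └─╴ │
│     │    B│
└─────┴─────┘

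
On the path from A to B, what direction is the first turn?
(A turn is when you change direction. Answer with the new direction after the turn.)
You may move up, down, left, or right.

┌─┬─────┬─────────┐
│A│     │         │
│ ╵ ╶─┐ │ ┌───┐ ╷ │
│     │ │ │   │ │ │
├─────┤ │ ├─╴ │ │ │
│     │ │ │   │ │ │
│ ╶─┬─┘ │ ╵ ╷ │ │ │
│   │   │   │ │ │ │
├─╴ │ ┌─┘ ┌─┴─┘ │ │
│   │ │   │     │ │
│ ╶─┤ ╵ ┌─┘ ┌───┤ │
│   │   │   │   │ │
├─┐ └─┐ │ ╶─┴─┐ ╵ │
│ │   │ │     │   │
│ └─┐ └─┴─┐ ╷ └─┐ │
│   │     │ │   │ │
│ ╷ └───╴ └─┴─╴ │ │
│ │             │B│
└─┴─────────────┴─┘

Directions: down, right, up, right, right, down, down, down, left, down, down, right, up, right, up, up, up, up, right, right, right, right, down, down, down, down, down, down, down, down
First turn direction: right

Solution:

┌─┬─────┬─────────┐
│A│↱ → ↓│↱ → → → ↓│
│ ╵ ╶─┐ │ ┌───┐ ╷ │
│↳ ↑  │↓│↑│   │ │↓│
├─────┤ │ ├─╴ │ │ │
│     │↓│↑│   │ │↓│
│ ╶─┬─┘ │ ╵ ╷ │ │ │
│   │↓ ↲│↑  │ │ │↓│
├─╴ │ ┌─┘ ┌─┴─┘ │ │
│   │↓│↱ ↑│     │↓│
│ ╶─┤ ╵ ┌─┘ ┌───┤ │
│   │↳ ↑│   │   │↓│
├─┐ └─┐ │ ╶─┴─┐ ╵ │
│ │   │ │     │  ↓│
│ └─┐ └─┴─┐ ╷ └─┐ │
│   │     │ │   │↓│
│ ╷ └───╴ └─┴─╴ │ │
│ │             │B│
└─┴─────────────┴─┘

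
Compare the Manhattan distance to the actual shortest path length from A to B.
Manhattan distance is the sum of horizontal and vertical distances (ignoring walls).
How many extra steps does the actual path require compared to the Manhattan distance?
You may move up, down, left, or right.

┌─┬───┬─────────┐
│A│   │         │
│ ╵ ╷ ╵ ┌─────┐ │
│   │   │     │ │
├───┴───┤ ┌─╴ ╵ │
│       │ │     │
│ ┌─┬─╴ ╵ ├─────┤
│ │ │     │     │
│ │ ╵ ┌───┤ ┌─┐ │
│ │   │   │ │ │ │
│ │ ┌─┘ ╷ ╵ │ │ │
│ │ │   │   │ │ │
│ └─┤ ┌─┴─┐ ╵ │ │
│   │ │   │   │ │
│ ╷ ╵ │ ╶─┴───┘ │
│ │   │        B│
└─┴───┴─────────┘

Manhattan distance: |7 - 0| + |7 - 0| = 14
Actual path length: 46
Extra steps: 46 - 14 = 32

Solution:

┌─┬───┬─────────┐
│A│↱ ↓│↱ → → → ↓│
│ ╵ ╷ ╵ ┌─────┐ │
│↳ ↑│↳ ↑│↓ ← ↰│↓│
├───┴───┤ ┌─╴ ╵ │
│↓ ← ← ↰│↓│  ↑ ↲│
│ ┌─┬─╴ ╵ ├─────┤
│↓│ │  ↑ ↲│↱ → ↓│
│ │ ╵ ┌───┤ ┌─┐ │
│↓│   │↱ ↓│↑│ │↓│
│ │ ┌─┘ ╷ ╵ │ │ │
│↓│ │↱ ↑│↳ ↑│ │↓│
│ └─┤ ┌─┴─┐ ╵ │ │
│↳ ↓│↑│   │   │↓│
│ ╷ ╵ │ ╶─┴───┘ │
│ │↳ ↑│        B│
└─┴───┴─────────┘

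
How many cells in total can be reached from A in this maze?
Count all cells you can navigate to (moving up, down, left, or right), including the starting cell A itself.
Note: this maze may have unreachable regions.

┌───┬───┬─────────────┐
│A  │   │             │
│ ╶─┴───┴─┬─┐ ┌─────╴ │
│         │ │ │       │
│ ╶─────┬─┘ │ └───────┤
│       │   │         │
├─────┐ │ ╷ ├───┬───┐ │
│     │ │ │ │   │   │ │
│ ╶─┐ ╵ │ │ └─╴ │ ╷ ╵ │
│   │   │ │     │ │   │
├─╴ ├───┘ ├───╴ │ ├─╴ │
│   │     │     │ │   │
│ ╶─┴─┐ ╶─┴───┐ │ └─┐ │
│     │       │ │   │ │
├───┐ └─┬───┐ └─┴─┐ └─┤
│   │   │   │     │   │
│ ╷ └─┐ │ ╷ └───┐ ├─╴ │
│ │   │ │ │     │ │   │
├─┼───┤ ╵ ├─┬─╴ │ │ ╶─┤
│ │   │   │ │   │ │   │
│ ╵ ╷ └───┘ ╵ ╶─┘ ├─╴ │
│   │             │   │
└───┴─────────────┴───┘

Using BFS/flood-fill to find all reachable cells from A:
Maze size: 11 × 11 = 121 total cells
44 cell(s) are walled off and cannot be reached from A.
Reachable cells: 77

Reachable region (· marks reachable cells):

┌───┬───┬─────────────┐
│A ·│   │             │
│ ╶─┴───┴─┬─┐ ┌─────╴ │
│· · · · ·│·│ │       │
│ ╶─────┬─┘ │ └───────┤
│· · · ·│· ·│         │
├─────┐ │ ╷ ├───┬───┐ │
│· · ·│·│·│·│· ·│   │ │
│ ╶─┐ ╵ │ │ └─╴ │ ╷ ╵ │
│· ·│· ·│·│· · ·│ │   │
├─╴ ├───┘ ├───╴ │ ├─╴ │
│· ·│· · ·│· · ·│ │   │
│ ╶─┴─┐ ╶─┴───┐ │ └─┐ │
│· · ·│· · · ·│·│   │ │
├───┐ └─┬───┐ └─┴─┐ └─┤
│   │· ·│· ·│· · ·│   │
│ ╷ └─┐ │ ╷ └───┐ ├─╴ │
│ │   │·│·│· · ·│·│   │
├─┼───┤ ╵ ├─┬─╴ │ │ ╶─┤
│·│· ·│· ·│·│· ·│·│   │
│ ╵ ╷ └───┘ ╵ ╶─┘ ├─╴ │
│· ·│· · · · · · ·│   │
└───┴─────────────┴───┘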